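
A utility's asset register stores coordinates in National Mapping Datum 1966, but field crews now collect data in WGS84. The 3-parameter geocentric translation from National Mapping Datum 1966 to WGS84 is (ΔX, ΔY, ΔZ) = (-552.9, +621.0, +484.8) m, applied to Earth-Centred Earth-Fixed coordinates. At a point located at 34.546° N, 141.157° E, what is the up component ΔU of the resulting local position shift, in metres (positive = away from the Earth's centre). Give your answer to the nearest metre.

The local up (radial) axis is (cos φ cos λ, cos φ sin λ, sin φ), giving ΔU = 354.702 + 320.807 + 274.914 = 950.42 m.

ΔU = 950 m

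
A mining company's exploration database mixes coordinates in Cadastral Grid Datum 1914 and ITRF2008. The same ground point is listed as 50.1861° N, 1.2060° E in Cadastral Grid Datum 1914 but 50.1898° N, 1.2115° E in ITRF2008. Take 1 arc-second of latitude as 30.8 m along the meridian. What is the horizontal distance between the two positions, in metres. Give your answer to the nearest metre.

566 m

Δφ = 50.1898° − 50.1861° = +0.0037°; Δλ = 1.2115° − 1.2060° = +0.0055°.
1° of latitude = 3600 × 30.80 = 110880 m.
ΔN = Δφ × 110880 = 410.3 m; ΔE = Δλ × 110880 × cos(50.1861°) = +0.0055 × 110880 × 0.640296 = 390.5 m.
Distance = √(ΔE² + ΔN²) = √(390.5² + 410.3²) = 566.4 m.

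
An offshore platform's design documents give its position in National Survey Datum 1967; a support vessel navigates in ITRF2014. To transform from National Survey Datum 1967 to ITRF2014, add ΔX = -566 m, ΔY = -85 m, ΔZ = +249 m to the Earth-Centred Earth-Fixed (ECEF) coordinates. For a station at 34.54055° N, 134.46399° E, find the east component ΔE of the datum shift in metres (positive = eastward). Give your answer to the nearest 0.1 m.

The local east axis at (φ, λ) is (−sin λ, cos λ, 0), so ΔE = −sin(134.46399°)·(-566) + cos(134.46399°)·(-85) = 463.49 m.

ΔE = 463.5 m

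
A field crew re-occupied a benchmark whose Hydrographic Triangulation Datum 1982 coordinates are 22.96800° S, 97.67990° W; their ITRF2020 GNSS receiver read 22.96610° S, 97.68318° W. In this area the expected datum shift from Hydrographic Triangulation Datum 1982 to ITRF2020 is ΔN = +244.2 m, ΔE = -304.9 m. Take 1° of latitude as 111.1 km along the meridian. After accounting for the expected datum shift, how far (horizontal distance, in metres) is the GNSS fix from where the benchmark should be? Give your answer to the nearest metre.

45 m

Observed coordinate differences: Δφ = +0.00190°, Δλ = -0.00328°.
Converting to metres (1° lat = 111100 m, cos φ = 0.920723): observed ΔN = 211.1 m, observed ΔE = -335.5 m.
Subtracting the expected shift leaves a residual of 211.1 − (244.2) = -33.1 m north and -335.5 − (-304.9) = -30.6 m east.
Residual distance = √((-33.1)² + (-30.6)²) = 45.1 m.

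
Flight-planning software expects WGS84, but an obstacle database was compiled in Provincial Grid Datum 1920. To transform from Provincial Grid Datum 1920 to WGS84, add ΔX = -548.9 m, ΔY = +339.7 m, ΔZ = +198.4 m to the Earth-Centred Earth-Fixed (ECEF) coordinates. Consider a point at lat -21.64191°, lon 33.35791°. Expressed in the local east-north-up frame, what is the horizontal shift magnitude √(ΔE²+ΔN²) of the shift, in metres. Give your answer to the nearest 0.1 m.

The local east axis at (φ, λ) is (−sin λ, cos λ, 0), so ΔE = −sin(33.35791°)·(-548.9) + cos(33.35791°)·339.7 = 585.56 m.
The local north axis is (−sin φ cos λ, −sin φ sin λ, cos φ), giving ΔN = -169.086 + 68.889 + 184.414 = 84.22 m.
Horizontal magnitude = √(ΔE² + ΔN²) = √(585.56² + 84.22²) = 591.58 m.

591.6 m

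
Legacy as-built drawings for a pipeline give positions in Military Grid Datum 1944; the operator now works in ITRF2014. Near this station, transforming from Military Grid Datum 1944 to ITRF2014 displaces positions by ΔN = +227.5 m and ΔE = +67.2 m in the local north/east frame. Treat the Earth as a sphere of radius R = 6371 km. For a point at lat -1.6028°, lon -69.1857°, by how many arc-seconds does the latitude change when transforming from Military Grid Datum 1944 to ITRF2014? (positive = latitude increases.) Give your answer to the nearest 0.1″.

Δφ = 7.4″

On a sphere of radius R, 1 rad of latitude = R, so Δφ = ΔN / R = 227.5 / 6371000 = 3.5709e-05 rad = 7.365″.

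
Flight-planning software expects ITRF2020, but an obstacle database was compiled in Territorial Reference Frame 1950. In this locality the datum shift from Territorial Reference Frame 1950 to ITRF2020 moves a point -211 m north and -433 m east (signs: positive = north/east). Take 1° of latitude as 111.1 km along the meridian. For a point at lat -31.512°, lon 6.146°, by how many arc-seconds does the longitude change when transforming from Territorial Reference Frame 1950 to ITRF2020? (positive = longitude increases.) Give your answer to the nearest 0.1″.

At latitude -31.512°, cos φ = 0.852531.
1° of longitude at this latitude = 111.1 × cos φ = 94.72 km, so Δλ = -433.0 / 94716.2 = -0.0045716° = -16.458″.

Δλ = -16.5″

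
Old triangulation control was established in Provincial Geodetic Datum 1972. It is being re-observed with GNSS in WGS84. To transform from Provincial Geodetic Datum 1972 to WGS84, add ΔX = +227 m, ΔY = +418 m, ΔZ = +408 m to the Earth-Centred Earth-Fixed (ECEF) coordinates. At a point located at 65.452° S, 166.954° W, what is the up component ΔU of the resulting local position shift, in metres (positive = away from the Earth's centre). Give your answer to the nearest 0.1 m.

ΔU = -502.2 m

At φ = -65.452°, λ = -166.954°: sin φ = -0.909614, cos φ = 0.415455, sin λ = -0.225733, cos λ = -0.974189.
ΔU = cos φ cos λ·ΔX + cos φ sin λ·ΔY + sin φ·ΔZ = (0.415455)(-0.974189)(227) + (0.415455)(-0.225733)(418) + (-0.909614)(408) = -502.20 m.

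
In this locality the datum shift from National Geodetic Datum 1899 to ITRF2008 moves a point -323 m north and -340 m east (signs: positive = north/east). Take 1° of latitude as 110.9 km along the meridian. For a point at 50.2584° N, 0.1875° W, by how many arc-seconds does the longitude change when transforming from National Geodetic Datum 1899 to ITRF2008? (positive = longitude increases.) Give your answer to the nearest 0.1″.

At latitude 50.2584°, cos φ = 0.639326.
1° of longitude at this latitude = 110.9 × cos φ = 70.90 km, so Δλ = -340.0 / 70901.3 = -0.0047954° = -17.263″.

Δλ = -17.3″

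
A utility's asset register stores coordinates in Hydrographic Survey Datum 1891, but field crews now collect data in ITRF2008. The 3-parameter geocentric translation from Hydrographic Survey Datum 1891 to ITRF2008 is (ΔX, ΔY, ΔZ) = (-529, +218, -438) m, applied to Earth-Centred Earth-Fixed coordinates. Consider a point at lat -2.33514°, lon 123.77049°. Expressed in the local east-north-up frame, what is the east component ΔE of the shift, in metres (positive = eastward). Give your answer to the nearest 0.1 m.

At φ = -2.33514°, λ = 123.77049°: sin φ = -0.040745, cos φ = 0.999170, sin λ = 0.831271, cos λ = -0.555868.
ΔE = −sin λ·ΔX + cos λ·ΔY = −(0.831271)·(-529) + (-0.555868)·(218) = 318.56 m.

ΔE = 318.6 m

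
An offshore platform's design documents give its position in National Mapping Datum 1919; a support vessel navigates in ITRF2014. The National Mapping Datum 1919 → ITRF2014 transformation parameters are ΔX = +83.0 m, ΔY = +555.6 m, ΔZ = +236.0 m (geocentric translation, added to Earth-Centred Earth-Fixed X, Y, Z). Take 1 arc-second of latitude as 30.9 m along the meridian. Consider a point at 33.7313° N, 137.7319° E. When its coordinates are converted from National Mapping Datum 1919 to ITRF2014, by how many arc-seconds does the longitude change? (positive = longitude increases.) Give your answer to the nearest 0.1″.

Δλ = -18.2″

sin φ = 0.555299, cos φ = 0.831651, sin λ = 0.672601, cos λ = -0.740006.
East component: ΔE = −sin λ·ΔX + cos λ·ΔY = −(0.672601)(83.0) + (-0.740006)(555.6) = -466.97 m.
1° of latitude spans 3600 × 30.90 = 111240 m; at latitude φ, 1° of longitude spans that × cos φ = 92512.8 m, so Δλ = -466.97 / 92512.8 × 3600 = -18.172″.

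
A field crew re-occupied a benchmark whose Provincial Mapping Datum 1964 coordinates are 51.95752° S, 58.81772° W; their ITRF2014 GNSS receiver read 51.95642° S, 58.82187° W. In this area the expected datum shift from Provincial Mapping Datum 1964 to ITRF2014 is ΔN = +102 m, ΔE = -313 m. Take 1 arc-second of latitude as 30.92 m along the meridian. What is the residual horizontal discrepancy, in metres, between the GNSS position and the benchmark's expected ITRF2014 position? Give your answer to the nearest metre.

35 m

Observed coordinate differences: Δφ = +0.00110°, Δλ = -0.00415°.
Converting to metres (1° lat = 111312 m, cos φ = 0.616246): observed ΔN = 122.4 m, observed ΔE = -284.7 m.
Subtracting the expected shift leaves a residual of 122.4 − (102) = 20.4 m north and -284.7 − (-313) = 28.3 m east.
Residual distance = √(20.4² + 28.3²) = 34.9 m.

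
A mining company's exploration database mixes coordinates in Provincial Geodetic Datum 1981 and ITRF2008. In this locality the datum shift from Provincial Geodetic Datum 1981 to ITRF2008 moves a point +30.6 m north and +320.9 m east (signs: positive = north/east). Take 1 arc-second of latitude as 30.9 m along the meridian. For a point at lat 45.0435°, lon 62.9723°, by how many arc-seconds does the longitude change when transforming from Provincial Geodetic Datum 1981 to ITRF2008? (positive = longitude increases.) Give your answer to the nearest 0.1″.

Δλ = 14.7″

At latitude 45.0435°, cos φ = 0.706570.
1″ of longitude at this latitude = 30.90 × cos φ = 21.8330 m, so Δλ = 320.9 / 21.8330 = 14.698″.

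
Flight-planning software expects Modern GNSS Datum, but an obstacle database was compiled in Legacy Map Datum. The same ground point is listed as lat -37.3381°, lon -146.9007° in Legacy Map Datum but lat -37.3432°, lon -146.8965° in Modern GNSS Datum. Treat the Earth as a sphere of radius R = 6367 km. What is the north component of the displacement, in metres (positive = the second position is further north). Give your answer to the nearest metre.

ΔN = -567 m

Δφ = -37.3432° − -37.3381° = -0.0051°; Δλ = -146.8965° − -146.9007° = +0.0042°.
1° along a meridian = πR/180 = 111125 m.
ΔN = Δφ × 111125 = -566.7 m; ΔE = Δλ × 111125 × cos(-37.3381°) = +0.0042 × 111125 × 0.795070 = 371.1 m.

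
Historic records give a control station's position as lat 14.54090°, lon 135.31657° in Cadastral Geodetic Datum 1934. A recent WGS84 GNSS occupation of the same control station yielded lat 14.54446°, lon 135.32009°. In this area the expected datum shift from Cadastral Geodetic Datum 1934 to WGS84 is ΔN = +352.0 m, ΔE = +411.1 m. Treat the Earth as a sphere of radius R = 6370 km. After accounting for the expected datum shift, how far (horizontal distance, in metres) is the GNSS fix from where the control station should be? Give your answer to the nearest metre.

54 m

Observed coordinate differences: Δφ = +0.00356°, Δλ = +0.00352°.
Converting to metres (1° lat = 111177 m, cos φ = 0.967969): observed ΔN = 395.8 m, observed ΔE = 378.8 m.
Subtracting the expected shift leaves a residual of 395.8 − (352.0) = 43.8 m north and 378.8 − (411.1) = -32.3 m east.
Residual distance = √(43.8² + (-32.3)²) = 54.4 m.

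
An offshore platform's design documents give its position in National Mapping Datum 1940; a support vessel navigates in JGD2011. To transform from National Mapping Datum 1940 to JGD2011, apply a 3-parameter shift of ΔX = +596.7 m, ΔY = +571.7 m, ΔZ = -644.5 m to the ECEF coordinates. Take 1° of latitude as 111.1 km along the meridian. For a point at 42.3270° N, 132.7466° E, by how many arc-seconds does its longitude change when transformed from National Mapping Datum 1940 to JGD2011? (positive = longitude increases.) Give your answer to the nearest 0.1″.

Δλ = -36.2″

sin φ = 0.673361, cos φ = 0.739314, sin λ = 0.734363, cos λ = -0.678757.
East component: ΔE = −sin λ·ΔX + cos λ·ΔY = −(0.734363)(596.7) + (-0.678757)(571.7) = -826.24 m.
1° of latitude spans 111100 m; at latitude φ, 1° of longitude spans that × cos φ = 82137.8 m, so Δλ = -826.24 / 82137.8 × 3600 = -36.213″.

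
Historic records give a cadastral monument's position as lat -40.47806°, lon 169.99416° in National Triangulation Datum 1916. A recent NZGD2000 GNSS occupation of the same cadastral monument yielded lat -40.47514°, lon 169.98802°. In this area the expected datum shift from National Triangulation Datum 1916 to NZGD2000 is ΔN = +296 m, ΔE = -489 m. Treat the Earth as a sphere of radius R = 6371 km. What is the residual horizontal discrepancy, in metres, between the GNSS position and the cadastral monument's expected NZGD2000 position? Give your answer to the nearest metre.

Observed coordinate differences: Δφ = +0.00292°, Δλ = -0.00614°.
Converting to metres (1° lat = 111195 m, cos φ = 0.760655): observed ΔN = 324.7 m, observed ΔE = -519.3 m.
Subtracting the expected shift leaves a residual of 324.7 − (296) = 28.7 m north and -519.3 − (-489) = -30.3 m east.
Residual distance = √(28.7² + (-30.3)²) = 41.7 m.

42 m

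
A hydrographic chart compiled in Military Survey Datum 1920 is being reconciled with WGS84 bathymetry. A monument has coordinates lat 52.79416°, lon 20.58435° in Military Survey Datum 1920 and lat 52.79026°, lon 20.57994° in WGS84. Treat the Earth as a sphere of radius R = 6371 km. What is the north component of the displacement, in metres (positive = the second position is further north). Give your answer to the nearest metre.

ΔN = -434 m

Δφ = 52.79026° − 52.79416° = -0.00390°; Δλ = 20.57994° − 20.58435° = -0.00441°.
1° along a meridian = πR/180 = 111195 m.
ΔN = Δφ × 111195 = -433.7 m; ΔE = Δλ × 111195 × cos(52.79416°) = -0.00441 × 111195 × 0.604680 = -296.5 m.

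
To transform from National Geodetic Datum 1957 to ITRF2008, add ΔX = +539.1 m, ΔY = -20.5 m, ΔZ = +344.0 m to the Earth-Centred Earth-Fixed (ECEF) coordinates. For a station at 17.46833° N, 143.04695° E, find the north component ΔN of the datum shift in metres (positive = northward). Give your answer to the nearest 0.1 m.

The local north axis is (−sin φ cos λ, −sin φ sin λ, cos φ), giving ΔN = 129.320 + 3.699 + 328.136 = 461.16 m.

ΔN = 461.2 m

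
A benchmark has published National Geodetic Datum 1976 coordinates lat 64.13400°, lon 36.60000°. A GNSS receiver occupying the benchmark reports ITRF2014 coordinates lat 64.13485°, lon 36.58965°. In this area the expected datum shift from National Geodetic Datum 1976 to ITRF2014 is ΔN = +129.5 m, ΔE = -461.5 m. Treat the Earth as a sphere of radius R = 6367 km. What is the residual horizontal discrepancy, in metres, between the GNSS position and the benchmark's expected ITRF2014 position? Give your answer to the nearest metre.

53 m

Observed coordinate differences: Δφ = +0.00085°, Δλ = -0.01035°.
Converting to metres (1° lat = 111125 m, cos φ = 0.436268): observed ΔN = 94.5 m, observed ΔE = -501.8 m.
Subtracting the expected shift leaves a residual of 94.5 − (129.5) = -35.0 m north and -501.8 − (-461.5) = -40.3 m east.
Residual distance = √((-35.0)² + (-40.3)²) = 53.4 m.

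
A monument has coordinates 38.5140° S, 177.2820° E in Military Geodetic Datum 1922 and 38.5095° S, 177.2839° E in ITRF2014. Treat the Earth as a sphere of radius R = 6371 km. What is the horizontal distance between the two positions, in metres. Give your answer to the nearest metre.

527 m

Δφ = -38.5095° − -38.5140° = +0.0045°; Δλ = 177.2839° − 177.2820° = +0.0019°.
1° along a meridian = πR/180 = 111195 m.
ΔN = Δφ × 111195 = 500.4 m; ΔE = Δλ × 111195 × cos(-38.5140°) = +0.0019 × 111195 × 0.782456 = 165.3 m.
Distance = √(ΔE² + ΔN²) = √(165.3² + 500.4²) = 527.0 m.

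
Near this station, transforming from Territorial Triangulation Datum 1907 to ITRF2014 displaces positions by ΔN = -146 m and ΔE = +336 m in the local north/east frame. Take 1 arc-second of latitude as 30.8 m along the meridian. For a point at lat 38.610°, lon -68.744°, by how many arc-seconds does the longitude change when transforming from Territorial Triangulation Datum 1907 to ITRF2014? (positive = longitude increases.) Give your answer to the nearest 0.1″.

At latitude 38.610°, cos φ = 0.781412.
1″ of longitude at this latitude = 30.80 × cos φ = 24.0675 m, so Δλ = 336.0 / 24.0675 = 13.961″.

Δλ = 14.0″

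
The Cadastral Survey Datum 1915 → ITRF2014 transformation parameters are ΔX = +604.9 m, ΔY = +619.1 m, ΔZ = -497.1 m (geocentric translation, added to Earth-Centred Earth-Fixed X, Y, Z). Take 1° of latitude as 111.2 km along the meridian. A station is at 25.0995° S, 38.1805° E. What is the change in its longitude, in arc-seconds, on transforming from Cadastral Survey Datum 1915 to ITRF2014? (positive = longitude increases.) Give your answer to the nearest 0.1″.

sin φ = -0.424192, cos φ = 0.905573, sin λ = 0.618141, cos λ = 0.786067.
East component: ΔE = −sin λ·ΔX + cos λ·ΔY = −(0.618141)(604.9) + (0.786067)(619.1) = 112.74 m.
1° of latitude spans 111200 m; at latitude φ, 1° of longitude spans that × cos φ = 100699.7 m, so Δλ = 112.74 / 100699.7 × 3600 = 4.030″.

Δλ = 4.0″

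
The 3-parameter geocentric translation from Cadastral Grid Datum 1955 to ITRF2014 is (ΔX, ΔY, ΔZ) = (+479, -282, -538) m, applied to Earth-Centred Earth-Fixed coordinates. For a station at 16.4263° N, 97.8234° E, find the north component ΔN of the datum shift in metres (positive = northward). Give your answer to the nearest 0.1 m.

ΔN = -418.6 m

The local north axis is (−sin φ cos λ, −sin φ sin λ, cos φ), giving ΔN = 18.438 + 79.002 − 516.041 = -418.60 m.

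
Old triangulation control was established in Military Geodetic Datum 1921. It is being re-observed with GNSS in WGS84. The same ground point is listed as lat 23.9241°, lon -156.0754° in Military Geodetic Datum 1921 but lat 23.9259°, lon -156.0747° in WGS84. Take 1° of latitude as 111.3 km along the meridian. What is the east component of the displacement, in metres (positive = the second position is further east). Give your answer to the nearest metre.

ΔE = 71 m

Δφ = 23.9259° − 23.9241° = +0.0018°; Δλ = -156.0747° − -156.0754° = +0.0007°.
ΔN = Δφ × 111300 = 200.3 m; ΔE = Δλ × 111300 × cos(23.9241°) = +0.0007 × 111300 × 0.914083 = 71.2 m.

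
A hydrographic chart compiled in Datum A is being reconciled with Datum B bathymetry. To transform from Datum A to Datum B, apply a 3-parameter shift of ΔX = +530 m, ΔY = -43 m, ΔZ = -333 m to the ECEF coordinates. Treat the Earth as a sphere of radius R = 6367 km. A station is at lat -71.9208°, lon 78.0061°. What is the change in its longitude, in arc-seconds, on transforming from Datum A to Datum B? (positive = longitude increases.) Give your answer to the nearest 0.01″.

Δλ = -55.05″

sin φ = -0.950628, cos φ = 0.310331, sin λ = 0.978170, cos λ = 0.207808.
East component: ΔE = −sin λ·ΔX + cos λ·ΔY = −(0.978170)(530) + (0.207808)(-43) = -527.37 m.
1° of latitude spans πR/180 = 111125 m; at latitude φ, 1° of longitude spans that × cos φ = 34485.6 m, so Δλ = -527.37 / 34485.6 × 3600 = -55.052″.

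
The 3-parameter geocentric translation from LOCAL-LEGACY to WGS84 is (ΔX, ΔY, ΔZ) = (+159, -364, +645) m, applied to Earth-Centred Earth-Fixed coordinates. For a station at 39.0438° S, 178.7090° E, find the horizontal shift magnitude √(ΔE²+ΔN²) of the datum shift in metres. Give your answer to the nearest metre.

535 m

At φ = -39.0438°, λ = 178.7090°: sin φ = -0.629914, cos φ = 0.776665, sin λ = 0.022530, cos λ = -0.999746.
ΔE = −sin λ·ΔX + cos λ·ΔY = −(0.022530)·(159) + (-0.999746)·(-364) = 360.33 m.
ΔN = −sin φ cos λ·ΔX − sin φ sin λ·ΔY + cos φ·ΔZ = −(-0.629914)(-0.999746)(159) − (-0.629914)(0.022530)(-364) + (0.776665)(645) = 395.65 m.
Horizontal magnitude = √(ΔE² + ΔN²) = √(360.33² + 395.65²) = 535.14 m.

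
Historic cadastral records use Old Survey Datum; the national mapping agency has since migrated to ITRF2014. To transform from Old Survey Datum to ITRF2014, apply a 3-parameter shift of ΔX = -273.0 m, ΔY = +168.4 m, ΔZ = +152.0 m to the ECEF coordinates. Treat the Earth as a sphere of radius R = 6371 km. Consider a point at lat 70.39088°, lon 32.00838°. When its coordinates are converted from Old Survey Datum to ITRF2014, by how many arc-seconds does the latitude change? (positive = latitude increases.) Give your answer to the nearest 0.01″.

Δφ = 5.99″

sin φ = 0.942004, cos φ = 0.335602, sin λ = 0.530043, cos λ = 0.847971.
North component: ΔN = −sin φ cos λ·ΔX − sin φ sin λ·ΔY + cos φ·ΔZ = −(0.942004)(0.847971)(-273.0) − (0.942004)(0.530043)(168.4) + (0.335602)(152.0) = 185.00 m.
1° of latitude spans πR/180 = 111195 m, so Δφ = 185.00 / 111195 × 3600 = 5.989″.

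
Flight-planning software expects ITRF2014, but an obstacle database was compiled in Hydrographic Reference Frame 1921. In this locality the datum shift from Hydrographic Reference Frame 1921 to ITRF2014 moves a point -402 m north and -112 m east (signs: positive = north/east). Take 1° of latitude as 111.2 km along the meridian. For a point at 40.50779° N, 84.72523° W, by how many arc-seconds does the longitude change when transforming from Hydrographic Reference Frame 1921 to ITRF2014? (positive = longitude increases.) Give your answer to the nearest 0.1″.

At latitude 40.50779°, cos φ = 0.760318.
1° of longitude at this latitude = 111.2 × cos φ = 84.55 km, so Δλ = -112.0 / 84547.3 = -0.0013247° = -4.769″.

Δλ = -4.8″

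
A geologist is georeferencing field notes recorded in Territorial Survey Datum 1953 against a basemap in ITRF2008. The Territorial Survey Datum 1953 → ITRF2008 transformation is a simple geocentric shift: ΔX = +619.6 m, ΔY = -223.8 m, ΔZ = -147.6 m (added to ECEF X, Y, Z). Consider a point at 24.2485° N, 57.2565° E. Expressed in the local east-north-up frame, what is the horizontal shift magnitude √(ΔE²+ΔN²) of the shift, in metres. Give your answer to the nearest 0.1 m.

At φ = 24.2485°, λ = 57.2565°: sin φ = 0.410695, cos φ = 0.911773, sin λ = 0.841100, cos λ = 0.540879.
ΔE = −sin λ·ΔX + cos λ·ΔY = −(0.841100)·(619.6) + (0.540879)·(-223.8) = -642.19 m.
ΔN = −sin φ cos λ·ΔX − sin φ sin λ·ΔY + cos φ·ΔZ = −(0.410695)(0.540879)(619.6) − (0.410695)(0.841100)(-223.8) + (0.911773)(-147.6) = -194.90 m.
Horizontal magnitude = √(ΔE² + ΔN²) = √((-642.19)² + (-194.90)²) = 671.12 m.

671.1 m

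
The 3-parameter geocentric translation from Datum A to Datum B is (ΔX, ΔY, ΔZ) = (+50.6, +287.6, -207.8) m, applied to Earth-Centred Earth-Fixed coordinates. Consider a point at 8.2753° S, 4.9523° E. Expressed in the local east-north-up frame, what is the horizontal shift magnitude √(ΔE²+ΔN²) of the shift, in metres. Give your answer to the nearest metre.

The local east axis at (φ, λ) is (−sin λ, cos λ, 0), so ΔE = −sin(4.9523°)·50.6 + cos(4.9523°)·287.6 = 282.16 m.
The local north axis is (−sin φ cos λ, −sin φ sin λ, cos φ), giving ΔN = 7.256 + 3.573 − 205.636 = -194.81 m.
Horizontal magnitude = √(ΔE² + ΔN²) = √(282.16² + (-194.81)²) = 342.87 m.

343 m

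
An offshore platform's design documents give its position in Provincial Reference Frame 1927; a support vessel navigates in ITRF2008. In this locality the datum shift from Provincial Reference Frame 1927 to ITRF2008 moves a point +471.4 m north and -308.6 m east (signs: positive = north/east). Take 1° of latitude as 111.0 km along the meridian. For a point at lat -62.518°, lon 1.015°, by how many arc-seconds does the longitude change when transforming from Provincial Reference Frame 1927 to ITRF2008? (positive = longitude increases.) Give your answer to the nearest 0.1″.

At latitude -62.518°, cos φ = 0.461470.
1° of longitude at this latitude = 111.0 × cos φ = 51.22 km, so Δλ = -308.6 / 51223.2 = -0.0060246° = -21.689″.

Δλ = -21.7″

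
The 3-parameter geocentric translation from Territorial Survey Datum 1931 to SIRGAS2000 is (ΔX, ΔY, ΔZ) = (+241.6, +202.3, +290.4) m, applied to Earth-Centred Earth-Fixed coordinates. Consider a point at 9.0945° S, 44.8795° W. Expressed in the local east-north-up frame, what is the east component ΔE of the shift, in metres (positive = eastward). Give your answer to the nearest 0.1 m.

At φ = -9.0945°, λ = -44.8795°: sin φ = -0.158063, cos φ = 0.987429, sin λ = -0.705618, cos λ = 0.708592.
ΔE = −sin λ·ΔX + cos λ·ΔY = −(-0.705618)·(241.6) + (0.708592)·(202.3) = 313.83 m.

ΔE = 313.8 m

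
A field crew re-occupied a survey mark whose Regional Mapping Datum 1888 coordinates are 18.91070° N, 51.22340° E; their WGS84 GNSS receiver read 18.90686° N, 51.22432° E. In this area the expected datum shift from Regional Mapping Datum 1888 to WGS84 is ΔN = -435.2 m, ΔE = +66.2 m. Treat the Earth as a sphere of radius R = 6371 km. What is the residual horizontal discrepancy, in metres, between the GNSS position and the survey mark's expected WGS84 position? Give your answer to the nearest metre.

32 m

Observed coordinate differences: Δφ = -0.00384°, Δλ = +0.00092°.
Converting to metres (1° lat = 111195 m, cos φ = 0.946025): observed ΔN = -427.0 m, observed ΔE = 96.8 m.
Subtracting the expected shift leaves a residual of -427.0 − (-435.2) = 8.2 m north and 96.8 − (66.2) = 30.6 m east.
Residual distance = √(8.2² + 30.6²) = 31.7 m.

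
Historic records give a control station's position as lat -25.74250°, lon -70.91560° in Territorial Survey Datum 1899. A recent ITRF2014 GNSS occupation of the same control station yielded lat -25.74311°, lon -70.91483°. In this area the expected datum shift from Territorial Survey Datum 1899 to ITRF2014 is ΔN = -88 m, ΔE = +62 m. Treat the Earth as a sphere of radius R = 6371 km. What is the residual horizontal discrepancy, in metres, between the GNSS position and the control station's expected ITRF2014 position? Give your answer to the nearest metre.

Observed coordinate differences: Δφ = -0.00061°, Δλ = +0.00077°.
Converting to metres (1° lat = 111195 m, cos φ = 0.900755): observed ΔN = -67.8 m, observed ΔE = 77.1 m.
Subtracting the expected shift leaves a residual of -67.8 − (-88) = 20.2 m north and 77.1 − (62) = 15.1 m east.
Residual distance = √(20.2² + 15.1²) = 25.2 m.

25 m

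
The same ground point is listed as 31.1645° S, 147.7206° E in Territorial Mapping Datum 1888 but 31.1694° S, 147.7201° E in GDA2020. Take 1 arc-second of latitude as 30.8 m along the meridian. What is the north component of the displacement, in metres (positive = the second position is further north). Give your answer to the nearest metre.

ΔN = -543 m

Δφ = -31.1694° − -31.1645° = -0.0049°; Δλ = 147.7201° − 147.7206° = -0.0005°.
1° of latitude = 3600 × 30.80 = 110880 m.
ΔN = Δφ × 110880 = -543.3 m; ΔE = Δλ × 110880 × cos(-31.1645°) = -0.0005 × 110880 × 0.855685 = -47.4 m.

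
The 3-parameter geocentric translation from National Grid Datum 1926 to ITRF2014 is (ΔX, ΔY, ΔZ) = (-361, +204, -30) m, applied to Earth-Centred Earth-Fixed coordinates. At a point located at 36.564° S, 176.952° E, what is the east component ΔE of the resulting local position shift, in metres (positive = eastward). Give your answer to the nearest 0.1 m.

ΔE = -184.5 m

At φ = -36.564°, λ = 176.952°: sin φ = -0.595720, cos φ = 0.803192, sin λ = 0.053173, cos λ = -0.998585.
ΔE = −sin λ·ΔX + cos λ·ΔY = −(0.053173)·(-361) + (-0.998585)·(204) = -184.52 m.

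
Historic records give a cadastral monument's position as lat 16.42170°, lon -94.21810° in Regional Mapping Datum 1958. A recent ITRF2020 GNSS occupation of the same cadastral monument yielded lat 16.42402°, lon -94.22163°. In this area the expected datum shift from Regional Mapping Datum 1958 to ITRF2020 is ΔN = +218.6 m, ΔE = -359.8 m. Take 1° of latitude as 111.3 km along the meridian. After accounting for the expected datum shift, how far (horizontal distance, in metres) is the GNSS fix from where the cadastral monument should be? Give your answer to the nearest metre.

43 m

Observed coordinate differences: Δφ = +0.00232°, Δλ = -0.00353°.
Converting to metres (1° lat = 111300 m, cos φ = 0.959207): observed ΔN = 258.2 m, observed ΔE = -376.9 m.
Subtracting the expected shift leaves a residual of 258.2 − (218.6) = 39.6 m north and -376.9 − (-359.8) = -17.1 m east.
Residual distance = √(39.6² + (-17.1)²) = 43.1 m.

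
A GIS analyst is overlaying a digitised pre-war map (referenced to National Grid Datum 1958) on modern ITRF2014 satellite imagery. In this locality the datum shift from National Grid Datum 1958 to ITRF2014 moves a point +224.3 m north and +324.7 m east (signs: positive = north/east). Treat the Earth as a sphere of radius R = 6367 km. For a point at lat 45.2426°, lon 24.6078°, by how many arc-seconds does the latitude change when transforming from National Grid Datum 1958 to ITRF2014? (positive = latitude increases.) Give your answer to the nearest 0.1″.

Δφ = 7.3″

On a sphere of radius R, 1 rad of latitude = R, so Δφ = ΔN / R = 224.3 / 6367000 = 3.5229e-05 rad = 7.266″.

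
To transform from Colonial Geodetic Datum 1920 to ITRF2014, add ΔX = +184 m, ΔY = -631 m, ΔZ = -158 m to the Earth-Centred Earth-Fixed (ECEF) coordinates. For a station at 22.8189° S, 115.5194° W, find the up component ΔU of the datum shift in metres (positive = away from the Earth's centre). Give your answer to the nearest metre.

At φ = -22.8189°, λ = -115.5194°: sin φ = -0.387820, cos φ = 0.921735, sin λ = -0.902439, cos λ = -0.430817.
ΔU = cos φ cos λ·ΔX + cos φ sin λ·ΔY + sin φ·ΔZ = (0.921735)(-0.430817)(184) + (0.921735)(-0.902439)(-631) + (-0.387820)(-158) = 513.08 m.

ΔU = 513 m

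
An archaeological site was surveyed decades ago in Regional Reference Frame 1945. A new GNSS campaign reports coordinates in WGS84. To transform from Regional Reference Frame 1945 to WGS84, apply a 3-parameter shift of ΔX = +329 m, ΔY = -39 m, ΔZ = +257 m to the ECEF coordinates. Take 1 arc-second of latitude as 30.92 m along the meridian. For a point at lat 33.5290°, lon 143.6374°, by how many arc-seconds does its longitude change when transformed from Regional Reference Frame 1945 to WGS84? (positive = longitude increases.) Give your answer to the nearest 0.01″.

Δλ = -6.35″

sin φ = 0.552359, cos φ = 0.833606, sin λ = 0.592893, cos λ = -0.805281.
East component: ΔE = −sin λ·ΔX + cos λ·ΔY = −(0.592893)(329) + (-0.805281)(-39) = -163.66 m.
1° of latitude spans 3600 × 30.92 = 111312 m; at latitude φ, 1° of longitude spans that × cos φ = 92790.4 m, so Δλ = -163.66 / 92790.4 × 3600 = -6.349″.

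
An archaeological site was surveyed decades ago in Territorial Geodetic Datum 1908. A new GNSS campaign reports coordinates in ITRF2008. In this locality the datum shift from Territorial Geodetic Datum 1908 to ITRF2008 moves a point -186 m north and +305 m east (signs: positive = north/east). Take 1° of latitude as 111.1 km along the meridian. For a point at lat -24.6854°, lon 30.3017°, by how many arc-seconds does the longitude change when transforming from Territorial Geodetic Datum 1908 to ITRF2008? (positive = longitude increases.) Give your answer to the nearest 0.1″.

At latitude -24.6854°, cos φ = 0.908615.
1° of longitude at this latitude = 111.1 × cos φ = 100.95 km, so Δλ = 305.0 / 100947.1 = 0.0030214° = 10.877″.

Δλ = 10.9″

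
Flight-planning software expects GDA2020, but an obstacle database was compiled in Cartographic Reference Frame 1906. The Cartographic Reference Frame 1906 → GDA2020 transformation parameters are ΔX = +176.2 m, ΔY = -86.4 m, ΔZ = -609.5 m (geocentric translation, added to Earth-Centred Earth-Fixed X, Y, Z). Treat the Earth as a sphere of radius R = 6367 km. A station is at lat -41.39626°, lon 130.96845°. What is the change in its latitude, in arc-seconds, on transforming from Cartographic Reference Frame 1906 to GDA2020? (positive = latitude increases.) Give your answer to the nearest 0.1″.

sin φ = -0.661263, cos φ = 0.750154, sin λ = 0.755071, cos λ = -0.655643.
North component: ΔN = −sin φ cos λ·ΔX − sin φ sin λ·ΔY + cos φ·ΔZ = −(-0.661263)(-0.655643)(176.2) − (-0.661263)(0.755071)(-86.4) + (0.750154)(-609.5) = -576.75 m.
1° of latitude spans πR/180 = 111125 m, so Δφ = -576.75 / 111125 × 3600 = -18.684″.

Δφ = -18.7″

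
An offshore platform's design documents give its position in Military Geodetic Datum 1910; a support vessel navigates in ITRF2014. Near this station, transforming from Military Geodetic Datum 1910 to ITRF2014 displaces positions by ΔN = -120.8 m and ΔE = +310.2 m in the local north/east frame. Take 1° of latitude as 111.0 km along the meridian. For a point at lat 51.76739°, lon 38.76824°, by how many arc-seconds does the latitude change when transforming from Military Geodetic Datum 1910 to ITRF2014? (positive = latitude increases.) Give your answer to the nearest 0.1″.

Δφ = -3.9″

1° of latitude = 111.0 km, so Δφ = -120.8 / 111000 = -0.0010883° = -3.918″.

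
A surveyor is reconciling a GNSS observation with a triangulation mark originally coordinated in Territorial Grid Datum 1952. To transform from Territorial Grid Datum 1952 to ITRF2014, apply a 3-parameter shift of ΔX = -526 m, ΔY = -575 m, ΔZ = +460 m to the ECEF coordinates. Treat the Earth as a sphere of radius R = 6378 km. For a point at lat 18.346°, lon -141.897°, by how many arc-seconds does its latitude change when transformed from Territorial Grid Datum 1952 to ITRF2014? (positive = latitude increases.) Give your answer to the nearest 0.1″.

sin φ = 0.314755, cos φ = 0.949173, sin λ = -0.617077, cos λ = -0.786903.
North component: ΔN = −sin φ cos λ·ΔX − sin φ sin λ·ΔY + cos φ·ΔZ = −(0.314755)(-0.786903)(-526) − (0.314755)(-0.617077)(-575) + (0.949173)(460) = 194.66 m.
1° of latitude spans πR/180 = 111317 m, so Δφ = 194.66 / 111317 × 3600 = 6.295″.

Δφ = 6.3″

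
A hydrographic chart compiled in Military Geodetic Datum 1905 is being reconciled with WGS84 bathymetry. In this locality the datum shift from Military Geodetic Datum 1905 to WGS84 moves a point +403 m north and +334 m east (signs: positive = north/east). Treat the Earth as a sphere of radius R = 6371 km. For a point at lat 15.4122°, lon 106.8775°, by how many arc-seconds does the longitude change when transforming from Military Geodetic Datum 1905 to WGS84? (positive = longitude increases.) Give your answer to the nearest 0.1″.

Δλ = 11.2″

At latitude 15.4122°, cos φ = 0.964039.
One radian of longitude at latitude φ spans R cos φ, so Δλ = ΔE / (R cos φ) = 334.0 / (6371000 × 0.964039) = 5.4381e-05 rad = 11.217″.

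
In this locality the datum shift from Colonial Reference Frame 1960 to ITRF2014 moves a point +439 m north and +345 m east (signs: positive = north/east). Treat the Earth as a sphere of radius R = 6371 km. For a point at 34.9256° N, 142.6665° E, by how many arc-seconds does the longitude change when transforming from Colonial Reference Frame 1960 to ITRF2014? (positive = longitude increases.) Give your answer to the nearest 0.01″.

At latitude 34.9256°, cos φ = 0.819896.
One radian of longitude at latitude φ spans R cos φ, so Δλ = ΔE / (R cos φ) = 345.0 / (6371000 × 0.819896) = 6.6047e-05 rad = 13.623″.

Δλ = 13.62″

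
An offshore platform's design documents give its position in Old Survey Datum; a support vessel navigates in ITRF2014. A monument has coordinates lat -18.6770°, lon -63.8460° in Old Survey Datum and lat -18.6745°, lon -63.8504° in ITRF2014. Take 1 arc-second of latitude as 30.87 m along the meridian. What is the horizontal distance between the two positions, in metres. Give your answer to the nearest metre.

540 m

Δφ = -18.6745° − -18.6770° = +0.0025°; Δλ = -63.8504° − -63.8460° = -0.0044°.
1° of latitude = 3600 × 30.87 = 111132 m.
ΔN = Δφ × 111132 = 277.8 m; ΔE = Δλ × 111132 × cos(-18.6770°) = -0.0044 × 111132 × 0.947339 = -463.2 m.
Distance = √(ΔE² + ΔN²) = √((-463.2)² + 277.8²) = 540.2 m.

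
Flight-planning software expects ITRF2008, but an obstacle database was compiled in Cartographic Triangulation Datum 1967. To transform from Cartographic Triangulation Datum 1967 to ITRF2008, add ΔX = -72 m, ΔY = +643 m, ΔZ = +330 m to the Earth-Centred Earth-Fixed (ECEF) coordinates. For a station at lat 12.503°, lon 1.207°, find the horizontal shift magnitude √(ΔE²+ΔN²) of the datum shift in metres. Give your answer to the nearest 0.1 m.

The local east axis at (φ, λ) is (−sin λ, cos λ, 0), so ΔE = −sin(1.207°)·(-72) + cos(1.207°)·643 = 644.37 m.
The local north axis is (−sin φ cos λ, −sin φ sin λ, cos φ), giving ΔN = 15.584 − 2.932 + 322.174 = 334.83 m.
Horizontal magnitude = √(ΔE² + ΔN²) = √(644.37² + 334.83²) = 726.17 m.

726.2 m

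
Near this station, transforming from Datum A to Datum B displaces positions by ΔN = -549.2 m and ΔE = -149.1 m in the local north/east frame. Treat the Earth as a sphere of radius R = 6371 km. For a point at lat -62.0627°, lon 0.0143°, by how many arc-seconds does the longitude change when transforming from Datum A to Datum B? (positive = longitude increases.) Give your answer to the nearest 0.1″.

At latitude -62.0627°, cos φ = 0.468505.
One radian of longitude at latitude φ spans R cos φ, so Δλ = ΔE / (R cos φ) = -149.1 / (6371000 × 0.468505) = -4.9952e-05 rad = -10.303″.

Δλ = -10.3″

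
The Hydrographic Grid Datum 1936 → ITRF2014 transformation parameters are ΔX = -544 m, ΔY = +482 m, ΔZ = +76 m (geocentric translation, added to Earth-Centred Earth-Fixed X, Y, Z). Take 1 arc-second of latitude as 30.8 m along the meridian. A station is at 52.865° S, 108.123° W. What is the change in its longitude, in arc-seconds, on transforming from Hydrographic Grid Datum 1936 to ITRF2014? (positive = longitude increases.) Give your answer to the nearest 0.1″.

sin φ = -0.797215, cos φ = 0.603695, sin λ = -0.950391, cos λ = -0.311058.
East component: ΔE = −sin λ·ΔX + cos λ·ΔY = −(-0.950391)(-544) + (-0.311058)(482) = -666.94 m.
1° of latitude spans 3600 × 30.80 = 110880 m; at latitude φ, 1° of longitude spans that × cos φ = 66937.7 m, so Δλ = -666.94 / 66937.7 × 3600 = -35.869″.

Δλ = -35.9″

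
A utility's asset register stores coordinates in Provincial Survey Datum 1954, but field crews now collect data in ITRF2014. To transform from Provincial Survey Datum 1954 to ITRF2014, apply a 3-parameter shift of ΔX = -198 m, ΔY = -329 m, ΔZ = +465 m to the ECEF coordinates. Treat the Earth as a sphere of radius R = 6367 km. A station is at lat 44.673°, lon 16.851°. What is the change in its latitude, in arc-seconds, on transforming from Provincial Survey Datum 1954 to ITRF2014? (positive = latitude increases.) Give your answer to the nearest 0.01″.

sin φ = 0.703060, cos φ = 0.711131, sin λ = 0.289884, cos λ = 0.957062.
North component: ΔN = −sin φ cos λ·ΔX − sin φ sin λ·ΔY + cos φ·ΔZ = −(0.703060)(0.957062)(-198) − (0.703060)(0.289884)(-329) + (0.711131)(465) = 530.96 m.
1° of latitude spans πR/180 = 111125 m, so Δφ = 530.96 / 111125 × 3600 = 17.201″.

Δφ = 17.20″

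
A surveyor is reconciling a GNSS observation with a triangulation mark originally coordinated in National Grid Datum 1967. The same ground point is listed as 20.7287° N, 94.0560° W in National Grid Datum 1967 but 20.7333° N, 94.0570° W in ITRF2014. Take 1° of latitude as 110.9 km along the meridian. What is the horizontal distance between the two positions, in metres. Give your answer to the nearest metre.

Δφ = 20.7333° − 20.7287° = +0.0046°; Δλ = -94.0570° − -94.0560° = -0.0010°.
ΔN = Δφ × 110900 = 510.1 m; ΔE = Δλ × 110900 × cos(20.7287°) = -0.0010 × 110900 × 0.935267 = -103.7 m.
Distance = √(ΔE² + ΔN²) = √((-103.7)² + 510.1²) = 520.6 m.

521 m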